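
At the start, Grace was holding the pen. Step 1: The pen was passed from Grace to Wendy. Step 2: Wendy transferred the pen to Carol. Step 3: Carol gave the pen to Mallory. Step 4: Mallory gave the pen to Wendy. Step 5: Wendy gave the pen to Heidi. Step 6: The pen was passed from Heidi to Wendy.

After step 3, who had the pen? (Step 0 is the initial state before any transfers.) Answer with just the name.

Tracking the pen holder through step 3:
After step 0 (start): Grace
After step 1: Wendy
After step 2: Carol
After step 3: Mallory

At step 3, the holder is Mallory.

Answer: Mallory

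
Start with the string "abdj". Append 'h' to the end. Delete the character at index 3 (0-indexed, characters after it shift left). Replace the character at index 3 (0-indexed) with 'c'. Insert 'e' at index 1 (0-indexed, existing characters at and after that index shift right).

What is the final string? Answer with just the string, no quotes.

Applying each edit step by step:
Start: "abdj"
Op 1 (append 'h'): "abdj" -> "abdjh"
Op 2 (delete idx 3 = 'j'): "abdjh" -> "abdh"
Op 3 (replace idx 3: 'h' -> 'c'): "abdh" -> "abdc"
Op 4 (insert 'e' at idx 1): "abdc" -> "aebdc"

Answer: aebdc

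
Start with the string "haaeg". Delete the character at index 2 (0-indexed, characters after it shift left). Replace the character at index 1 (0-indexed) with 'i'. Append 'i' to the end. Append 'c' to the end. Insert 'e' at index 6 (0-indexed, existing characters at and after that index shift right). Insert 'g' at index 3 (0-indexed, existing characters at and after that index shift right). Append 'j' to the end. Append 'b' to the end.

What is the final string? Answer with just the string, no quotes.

Answer: hieggicejb

Derivation:
Applying each edit step by step:
Start: "haaeg"
Op 1 (delete idx 2 = 'a'): "haaeg" -> "haeg"
Op 2 (replace idx 1: 'a' -> 'i'): "haeg" -> "hieg"
Op 3 (append 'i'): "hieg" -> "hiegi"
Op 4 (append 'c'): "hiegi" -> "hiegic"
Op 5 (insert 'e' at idx 6): "hiegic" -> "hiegice"
Op 6 (insert 'g' at idx 3): "hiegice" -> "hieggice"
Op 7 (append 'j'): "hieggice" -> "hieggicej"
Op 8 (append 'b'): "hieggicej" -> "hieggicejb"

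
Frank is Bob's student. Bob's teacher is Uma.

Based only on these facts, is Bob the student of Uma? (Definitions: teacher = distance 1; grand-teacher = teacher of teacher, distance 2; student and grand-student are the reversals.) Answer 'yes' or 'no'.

Answer: yes

Derivation:
Reconstructing the teacher chain from the given facts:
  Uma -> Bob -> Frank
(each arrow means 'teacher of the next')
Positions in the chain (0 = top):
  position of Uma: 0
  position of Bob: 1
  position of Frank: 2

Bob is at position 1, Uma is at position 0; signed distance (j - i) = -1.
'student' requires j - i = -1. Actual distance is -1, so the relation HOLDS.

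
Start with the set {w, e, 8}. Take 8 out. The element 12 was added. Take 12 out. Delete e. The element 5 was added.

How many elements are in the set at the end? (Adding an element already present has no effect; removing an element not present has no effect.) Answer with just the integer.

Tracking the set through each operation:
Start: {8, e, w}
Event 1 (remove 8): removed. Set: {e, w}
Event 2 (add 12): added. Set: {12, e, w}
Event 3 (remove 12): removed. Set: {e, w}
Event 4 (remove e): removed. Set: {w}
Event 5 (add 5): added. Set: {5, w}

Final set: {5, w} (size 2)

Answer: 2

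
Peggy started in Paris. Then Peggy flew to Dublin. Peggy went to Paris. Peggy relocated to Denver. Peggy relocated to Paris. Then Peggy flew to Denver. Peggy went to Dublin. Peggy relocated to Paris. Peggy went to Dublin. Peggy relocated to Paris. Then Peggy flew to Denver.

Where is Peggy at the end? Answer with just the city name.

Tracking Peggy's location:
Start: Peggy is in Paris.
After move 1: Paris -> Dublin. Peggy is in Dublin.
After move 2: Dublin -> Paris. Peggy is in Paris.
After move 3: Paris -> Denver. Peggy is in Denver.
After move 4: Denver -> Paris. Peggy is in Paris.
After move 5: Paris -> Denver. Peggy is in Denver.
After move 6: Denver -> Dublin. Peggy is in Dublin.
After move 7: Dublin -> Paris. Peggy is in Paris.
After move 8: Paris -> Dublin. Peggy is in Dublin.
After move 9: Dublin -> Paris. Peggy is in Paris.
After move 10: Paris -> Denver. Peggy is in Denver.

Answer: Denver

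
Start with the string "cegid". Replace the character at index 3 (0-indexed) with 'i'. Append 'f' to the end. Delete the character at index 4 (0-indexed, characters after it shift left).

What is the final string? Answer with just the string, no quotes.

Applying each edit step by step:
Start: "cegid"
Op 1 (replace idx 3: 'i' -> 'i'): "cegid" -> "cegid"
Op 2 (append 'f'): "cegid" -> "cegidf"
Op 3 (delete idx 4 = 'd'): "cegidf" -> "cegif"

Answer: cegif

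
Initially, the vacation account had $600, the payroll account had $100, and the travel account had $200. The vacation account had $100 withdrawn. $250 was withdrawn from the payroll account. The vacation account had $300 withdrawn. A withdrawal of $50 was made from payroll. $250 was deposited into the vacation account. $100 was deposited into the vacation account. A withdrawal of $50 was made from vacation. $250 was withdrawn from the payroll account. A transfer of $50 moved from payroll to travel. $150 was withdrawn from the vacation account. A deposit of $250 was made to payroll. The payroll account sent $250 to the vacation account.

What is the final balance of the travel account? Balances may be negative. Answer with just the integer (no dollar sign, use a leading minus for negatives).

Tracking account balances step by step:
Start: vacation=600, payroll=100, travel=200
Event 1 (withdraw 100 from vacation): vacation: 600 - 100 = 500. Balances: vacation=500, payroll=100, travel=200
Event 2 (withdraw 250 from payroll): payroll: 100 - 250 = -150. Balances: vacation=500, payroll=-150, travel=200
Event 3 (withdraw 300 from vacation): vacation: 500 - 300 = 200. Balances: vacation=200, payroll=-150, travel=200
Event 4 (withdraw 50 from payroll): payroll: -150 - 50 = -200. Balances: vacation=200, payroll=-200, travel=200
Event 5 (deposit 250 to vacation): vacation: 200 + 250 = 450. Balances: vacation=450, payroll=-200, travel=200
Event 6 (deposit 100 to vacation): vacation: 450 + 100 = 550. Balances: vacation=550, payroll=-200, travel=200
Event 7 (withdraw 50 from vacation): vacation: 550 - 50 = 500. Balances: vacation=500, payroll=-200, travel=200
Event 8 (withdraw 250 from payroll): payroll: -200 - 250 = -450. Balances: vacation=500, payroll=-450, travel=200
Event 9 (transfer 50 payroll -> travel): payroll: -450 - 50 = -500, travel: 200 + 50 = 250. Balances: vacation=500, payroll=-500, travel=250
Event 10 (withdraw 150 from vacation): vacation: 500 - 150 = 350. Balances: vacation=350, payroll=-500, travel=250
Event 11 (deposit 250 to payroll): payroll: -500 + 250 = -250. Balances: vacation=350, payroll=-250, travel=250
Event 12 (transfer 250 payroll -> vacation): payroll: -250 - 250 = -500, vacation: 350 + 250 = 600. Balances: vacation=600, payroll=-500, travel=250

Final balance of travel: 250

Answer: 250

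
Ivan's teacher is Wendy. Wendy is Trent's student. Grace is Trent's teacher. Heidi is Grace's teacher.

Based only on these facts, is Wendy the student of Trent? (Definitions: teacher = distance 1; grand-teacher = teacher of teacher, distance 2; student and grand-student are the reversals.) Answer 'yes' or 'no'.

Answer: yes

Derivation:
Reconstructing the teacher chain from the given facts:
  Heidi -> Grace -> Trent -> Wendy -> Ivan
(each arrow means 'teacher of the next')
Positions in the chain (0 = top):
  position of Heidi: 0
  position of Grace: 1
  position of Trent: 2
  position of Wendy: 3
  position of Ivan: 4

Wendy is at position 3, Trent is at position 2; signed distance (j - i) = -1.
'student' requires j - i = -1. Actual distance is -1, so the relation HOLDS.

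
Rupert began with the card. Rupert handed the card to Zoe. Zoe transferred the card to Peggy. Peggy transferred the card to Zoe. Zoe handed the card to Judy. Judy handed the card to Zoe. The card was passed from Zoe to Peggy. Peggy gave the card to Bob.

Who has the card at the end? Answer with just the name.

Answer: Bob

Derivation:
Tracking the card through each event:
Start: Rupert has the card.
After event 1: Zoe has the card.
After event 2: Peggy has the card.
After event 3: Zoe has the card.
After event 4: Judy has the card.
After event 5: Zoe has the card.
After event 6: Peggy has the card.
After event 7: Bob has the card.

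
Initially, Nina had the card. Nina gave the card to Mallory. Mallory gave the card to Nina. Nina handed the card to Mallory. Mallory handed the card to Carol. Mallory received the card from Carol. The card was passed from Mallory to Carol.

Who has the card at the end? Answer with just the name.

Tracking the card through each event:
Start: Nina has the card.
After event 1: Mallory has the card.
After event 2: Nina has the card.
After event 3: Mallory has the card.
After event 4: Carol has the card.
After event 5: Mallory has the card.
After event 6: Carol has the card.

Answer: Carol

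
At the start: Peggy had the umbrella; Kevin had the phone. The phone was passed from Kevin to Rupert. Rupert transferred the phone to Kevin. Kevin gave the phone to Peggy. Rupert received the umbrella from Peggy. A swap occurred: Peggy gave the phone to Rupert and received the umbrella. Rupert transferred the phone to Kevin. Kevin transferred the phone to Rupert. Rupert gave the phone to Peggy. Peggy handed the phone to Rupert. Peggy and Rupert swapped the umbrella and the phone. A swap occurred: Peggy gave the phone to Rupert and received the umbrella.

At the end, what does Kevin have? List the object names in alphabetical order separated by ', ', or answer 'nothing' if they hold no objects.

Tracking all object holders:
Start: umbrella:Peggy, phone:Kevin
Event 1 (give phone: Kevin -> Rupert). State: umbrella:Peggy, phone:Rupert
Event 2 (give phone: Rupert -> Kevin). State: umbrella:Peggy, phone:Kevin
Event 3 (give phone: Kevin -> Peggy). State: umbrella:Peggy, phone:Peggy
Event 4 (give umbrella: Peggy -> Rupert). State: umbrella:Rupert, phone:Peggy
Event 5 (swap phone<->umbrella: now phone:Rupert, umbrella:Peggy). State: umbrella:Peggy, phone:Rupert
Event 6 (give phone: Rupert -> Kevin). State: umbrella:Peggy, phone:Kevin
Event 7 (give phone: Kevin -> Rupert). State: umbrella:Peggy, phone:Rupert
Event 8 (give phone: Rupert -> Peggy). State: umbrella:Peggy, phone:Peggy
Event 9 (give phone: Peggy -> Rupert). State: umbrella:Peggy, phone:Rupert
Event 10 (swap umbrella<->phone: now umbrella:Rupert, phone:Peggy). State: umbrella:Rupert, phone:Peggy
Event 11 (swap phone<->umbrella: now phone:Rupert, umbrella:Peggy). State: umbrella:Peggy, phone:Rupert

Final state: umbrella:Peggy, phone:Rupert
Kevin holds: (nothing).

Answer: nothing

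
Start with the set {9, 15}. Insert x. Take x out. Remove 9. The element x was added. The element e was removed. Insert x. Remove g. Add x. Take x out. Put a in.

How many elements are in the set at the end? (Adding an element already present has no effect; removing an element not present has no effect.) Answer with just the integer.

Answer: 2

Derivation:
Tracking the set through each operation:
Start: {15, 9}
Event 1 (add x): added. Set: {15, 9, x}
Event 2 (remove x): removed. Set: {15, 9}
Event 3 (remove 9): removed. Set: {15}
Event 4 (add x): added. Set: {15, x}
Event 5 (remove e): not present, no change. Set: {15, x}
Event 6 (add x): already present, no change. Set: {15, x}
Event 7 (remove g): not present, no change. Set: {15, x}
Event 8 (add x): already present, no change. Set: {15, x}
Event 9 (remove x): removed. Set: {15}
Event 10 (add a): added. Set: {15, a}

Final set: {15, a} (size 2)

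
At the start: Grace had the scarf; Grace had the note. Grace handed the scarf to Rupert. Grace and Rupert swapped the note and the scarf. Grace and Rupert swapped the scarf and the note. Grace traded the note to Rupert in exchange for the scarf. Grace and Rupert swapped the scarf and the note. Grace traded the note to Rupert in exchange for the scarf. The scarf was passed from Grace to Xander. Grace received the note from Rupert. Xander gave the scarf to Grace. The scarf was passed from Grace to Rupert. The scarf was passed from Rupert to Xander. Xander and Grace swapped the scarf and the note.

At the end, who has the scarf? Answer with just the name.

Answer: Grace

Derivation:
Tracking all object holders:
Start: scarf:Grace, note:Grace
Event 1 (give scarf: Grace -> Rupert). State: scarf:Rupert, note:Grace
Event 2 (swap note<->scarf: now note:Rupert, scarf:Grace). State: scarf:Grace, note:Rupert
Event 3 (swap scarf<->note: now scarf:Rupert, note:Grace). State: scarf:Rupert, note:Grace
Event 4 (swap note<->scarf: now note:Rupert, scarf:Grace). State: scarf:Grace, note:Rupert
Event 5 (swap scarf<->note: now scarf:Rupert, note:Grace). State: scarf:Rupert, note:Grace
Event 6 (swap note<->scarf: now note:Rupert, scarf:Grace). State: scarf:Grace, note:Rupert
Event 7 (give scarf: Grace -> Xander). State: scarf:Xander, note:Rupert
Event 8 (give note: Rupert -> Grace). State: scarf:Xander, note:Grace
Event 9 (give scarf: Xander -> Grace). State: scarf:Grace, note:Grace
Event 10 (give scarf: Grace -> Rupert). State: scarf:Rupert, note:Grace
Event 11 (give scarf: Rupert -> Xander). State: scarf:Xander, note:Grace
Event 12 (swap scarf<->note: now scarf:Grace, note:Xander). State: scarf:Grace, note:Xander

Final state: scarf:Grace, note:Xander
The scarf is held by Grace.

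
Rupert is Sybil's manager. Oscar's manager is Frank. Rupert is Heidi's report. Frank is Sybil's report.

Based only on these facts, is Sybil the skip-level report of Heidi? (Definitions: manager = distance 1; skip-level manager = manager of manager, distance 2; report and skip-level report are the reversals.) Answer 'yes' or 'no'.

Reconstructing the manager chain from the given facts:
  Heidi -> Rupert -> Sybil -> Frank -> Oscar
(each arrow means 'manager of the next')
Positions in the chain (0 = top):
  position of Heidi: 0
  position of Rupert: 1
  position of Sybil: 2
  position of Frank: 3
  position of Oscar: 4

Sybil is at position 2, Heidi is at position 0; signed distance (j - i) = -2.
'skip-level report' requires j - i = -2. Actual distance is -2, so the relation HOLDS.

Answer: yes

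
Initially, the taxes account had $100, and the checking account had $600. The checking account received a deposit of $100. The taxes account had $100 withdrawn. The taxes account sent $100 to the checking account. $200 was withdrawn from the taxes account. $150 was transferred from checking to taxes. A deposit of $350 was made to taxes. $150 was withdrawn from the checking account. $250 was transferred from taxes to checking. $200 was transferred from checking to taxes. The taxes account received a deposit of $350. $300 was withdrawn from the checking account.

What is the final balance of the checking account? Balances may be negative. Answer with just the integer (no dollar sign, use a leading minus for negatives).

Answer: 250

Derivation:
Tracking account balances step by step:
Start: taxes=100, checking=600
Event 1 (deposit 100 to checking): checking: 600 + 100 = 700. Balances: taxes=100, checking=700
Event 2 (withdraw 100 from taxes): taxes: 100 - 100 = 0. Balances: taxes=0, checking=700
Event 3 (transfer 100 taxes -> checking): taxes: 0 - 100 = -100, checking: 700 + 100 = 800. Balances: taxes=-100, checking=800
Event 4 (withdraw 200 from taxes): taxes: -100 - 200 = -300. Balances: taxes=-300, checking=800
Event 5 (transfer 150 checking -> taxes): checking: 800 - 150 = 650, taxes: -300 + 150 = -150. Balances: taxes=-150, checking=650
Event 6 (deposit 350 to taxes): taxes: -150 + 350 = 200. Balances: taxes=200, checking=650
Event 7 (withdraw 150 from checking): checking: 650 - 150 = 500. Balances: taxes=200, checking=500
Event 8 (transfer 250 taxes -> checking): taxes: 200 - 250 = -50, checking: 500 + 250 = 750. Balances: taxes=-50, checking=750
Event 9 (transfer 200 checking -> taxes): checking: 750 - 200 = 550, taxes: -50 + 200 = 150. Balances: taxes=150, checking=550
Event 10 (deposit 350 to taxes): taxes: 150 + 350 = 500. Balances: taxes=500, checking=550
Event 11 (withdraw 300 from checking): checking: 550 - 300 = 250. Balances: taxes=500, checking=250

Final balance of checking: 250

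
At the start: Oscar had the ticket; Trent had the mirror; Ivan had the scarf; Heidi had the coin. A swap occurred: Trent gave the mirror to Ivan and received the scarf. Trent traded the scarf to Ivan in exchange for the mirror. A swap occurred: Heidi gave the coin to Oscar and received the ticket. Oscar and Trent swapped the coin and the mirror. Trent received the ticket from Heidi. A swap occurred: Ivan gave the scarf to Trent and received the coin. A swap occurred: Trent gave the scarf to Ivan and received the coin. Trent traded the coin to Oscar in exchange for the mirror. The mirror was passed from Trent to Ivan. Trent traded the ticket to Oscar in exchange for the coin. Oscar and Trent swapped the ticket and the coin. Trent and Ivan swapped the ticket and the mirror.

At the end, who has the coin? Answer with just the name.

Tracking all object holders:
Start: ticket:Oscar, mirror:Trent, scarf:Ivan, coin:Heidi
Event 1 (swap mirror<->scarf: now mirror:Ivan, scarf:Trent). State: ticket:Oscar, mirror:Ivan, scarf:Trent, coin:Heidi
Event 2 (swap scarf<->mirror: now scarf:Ivan, mirror:Trent). State: ticket:Oscar, mirror:Trent, scarf:Ivan, coin:Heidi
Event 3 (swap coin<->ticket: now coin:Oscar, ticket:Heidi). State: ticket:Heidi, mirror:Trent, scarf:Ivan, coin:Oscar
Event 4 (swap coin<->mirror: now coin:Trent, mirror:Oscar). State: ticket:Heidi, mirror:Oscar, scarf:Ivan, coin:Trent
Event 5 (give ticket: Heidi -> Trent). State: ticket:Trent, mirror:Oscar, scarf:Ivan, coin:Trent
Event 6 (swap scarf<->coin: now scarf:Trent, coin:Ivan). State: ticket:Trent, mirror:Oscar, scarf:Trent, coin:Ivan
Event 7 (swap scarf<->coin: now scarf:Ivan, coin:Trent). State: ticket:Trent, mirror:Oscar, scarf:Ivan, coin:Trent
Event 8 (swap coin<->mirror: now coin:Oscar, mirror:Trent). State: ticket:Trent, mirror:Trent, scarf:Ivan, coin:Oscar
Event 9 (give mirror: Trent -> Ivan). State: ticket:Trent, mirror:Ivan, scarf:Ivan, coin:Oscar
Event 10 (swap ticket<->coin: now ticket:Oscar, coin:Trent). State: ticket:Oscar, mirror:Ivan, scarf:Ivan, coin:Trent
Event 11 (swap ticket<->coin: now ticket:Trent, coin:Oscar). State: ticket:Trent, mirror:Ivan, scarf:Ivan, coin:Oscar
Event 12 (swap ticket<->mirror: now ticket:Ivan, mirror:Trent). State: ticket:Ivan, mirror:Trent, scarf:Ivan, coin:Oscar

Final state: ticket:Ivan, mirror:Trent, scarf:Ivan, coin:Oscar
The coin is held by Oscar.

Answer: Oscar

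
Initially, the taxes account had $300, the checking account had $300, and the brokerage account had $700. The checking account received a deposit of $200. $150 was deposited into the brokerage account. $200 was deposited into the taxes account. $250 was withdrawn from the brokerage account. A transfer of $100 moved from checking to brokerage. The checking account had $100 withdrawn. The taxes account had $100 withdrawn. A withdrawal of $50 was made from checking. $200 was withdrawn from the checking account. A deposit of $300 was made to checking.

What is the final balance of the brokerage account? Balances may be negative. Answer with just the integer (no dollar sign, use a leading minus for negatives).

Tracking account balances step by step:
Start: taxes=300, checking=300, brokerage=700
Event 1 (deposit 200 to checking): checking: 300 + 200 = 500. Balances: taxes=300, checking=500, brokerage=700
Event 2 (deposit 150 to brokerage): brokerage: 700 + 150 = 850. Balances: taxes=300, checking=500, brokerage=850
Event 3 (deposit 200 to taxes): taxes: 300 + 200 = 500. Balances: taxes=500, checking=500, brokerage=850
Event 4 (withdraw 250 from brokerage): brokerage: 850 - 250 = 600. Balances: taxes=500, checking=500, brokerage=600
Event 5 (transfer 100 checking -> brokerage): checking: 500 - 100 = 400, brokerage: 600 + 100 = 700. Balances: taxes=500, checking=400, brokerage=700
Event 6 (withdraw 100 from checking): checking: 400 - 100 = 300. Balances: taxes=500, checking=300, brokerage=700
Event 7 (withdraw 100 from taxes): taxes: 500 - 100 = 400. Balances: taxes=400, checking=300, brokerage=700
Event 8 (withdraw 50 from checking): checking: 300 - 50 = 250. Balances: taxes=400, checking=250, brokerage=700
Event 9 (withdraw 200 from checking): checking: 250 - 200 = 50. Balances: taxes=400, checking=50, brokerage=700
Event 10 (deposit 300 to checking): checking: 50 + 300 = 350. Balances: taxes=400, checking=350, brokerage=700

Final balance of brokerage: 700

Answer: 700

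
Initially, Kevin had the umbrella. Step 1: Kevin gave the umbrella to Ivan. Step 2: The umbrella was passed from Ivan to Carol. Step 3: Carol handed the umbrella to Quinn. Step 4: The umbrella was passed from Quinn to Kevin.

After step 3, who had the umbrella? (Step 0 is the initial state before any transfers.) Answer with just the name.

Tracking the umbrella holder through step 3:
After step 0 (start): Kevin
After step 1: Ivan
After step 2: Carol
After step 3: Quinn

At step 3, the holder is Quinn.

Answer: Quinn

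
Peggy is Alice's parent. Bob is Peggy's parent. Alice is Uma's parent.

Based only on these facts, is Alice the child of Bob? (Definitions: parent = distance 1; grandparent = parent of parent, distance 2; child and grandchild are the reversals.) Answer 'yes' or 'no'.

Answer: no

Derivation:
Reconstructing the parent chain from the given facts:
  Bob -> Peggy -> Alice -> Uma
(each arrow means 'parent of the next')
Positions in the chain (0 = top):
  position of Bob: 0
  position of Peggy: 1
  position of Alice: 2
  position of Uma: 3

Alice is at position 2, Bob is at position 0; signed distance (j - i) = -2.
'child' requires j - i = -1. Actual distance is -2, so the relation does NOT hold.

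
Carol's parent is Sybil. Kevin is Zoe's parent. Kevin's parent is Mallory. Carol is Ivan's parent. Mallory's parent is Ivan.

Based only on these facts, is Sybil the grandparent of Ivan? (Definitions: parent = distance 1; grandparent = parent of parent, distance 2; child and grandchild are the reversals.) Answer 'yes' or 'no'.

Reconstructing the parent chain from the given facts:
  Sybil -> Carol -> Ivan -> Mallory -> Kevin -> Zoe
(each arrow means 'parent of the next')
Positions in the chain (0 = top):
  position of Sybil: 0
  position of Carol: 1
  position of Ivan: 2
  position of Mallory: 3
  position of Kevin: 4
  position of Zoe: 5

Sybil is at position 0, Ivan is at position 2; signed distance (j - i) = 2.
'grandparent' requires j - i = 2. Actual distance is 2, so the relation HOLDS.

Answer: yes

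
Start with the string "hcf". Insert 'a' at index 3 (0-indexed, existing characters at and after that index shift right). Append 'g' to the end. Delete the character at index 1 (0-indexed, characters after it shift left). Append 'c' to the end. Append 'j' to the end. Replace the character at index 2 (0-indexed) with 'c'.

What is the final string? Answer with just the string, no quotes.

Applying each edit step by step:
Start: "hcf"
Op 1 (insert 'a' at idx 3): "hcf" -> "hcfa"
Op 2 (append 'g'): "hcfa" -> "hcfag"
Op 3 (delete idx 1 = 'c'): "hcfag" -> "hfag"
Op 4 (append 'c'): "hfag" -> "hfagc"
Op 5 (append 'j'): "hfagc" -> "hfagcj"
Op 6 (replace idx 2: 'a' -> 'c'): "hfagcj" -> "hfcgcj"

Answer: hfcgcj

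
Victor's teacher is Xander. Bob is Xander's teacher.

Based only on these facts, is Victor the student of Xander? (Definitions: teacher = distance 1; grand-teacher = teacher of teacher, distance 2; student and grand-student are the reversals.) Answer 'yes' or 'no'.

Answer: yes

Derivation:
Reconstructing the teacher chain from the given facts:
  Bob -> Xander -> Victor
(each arrow means 'teacher of the next')
Positions in the chain (0 = top):
  position of Bob: 0
  position of Xander: 1
  position of Victor: 2

Victor is at position 2, Xander is at position 1; signed distance (j - i) = -1.
'student' requires j - i = -1. Actual distance is -1, so the relation HOLDS.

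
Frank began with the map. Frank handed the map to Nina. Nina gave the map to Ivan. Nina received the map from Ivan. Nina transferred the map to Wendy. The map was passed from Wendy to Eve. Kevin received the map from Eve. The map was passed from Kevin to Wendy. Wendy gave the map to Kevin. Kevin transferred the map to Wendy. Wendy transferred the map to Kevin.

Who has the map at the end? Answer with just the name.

Tracking the map through each event:
Start: Frank has the map.
After event 1: Nina has the map.
After event 2: Ivan has the map.
After event 3: Nina has the map.
After event 4: Wendy has the map.
After event 5: Eve has the map.
After event 6: Kevin has the map.
After event 7: Wendy has the map.
After event 8: Kevin has the map.
After event 9: Wendy has the map.
After event 10: Kevin has the map.

Answer: Kevin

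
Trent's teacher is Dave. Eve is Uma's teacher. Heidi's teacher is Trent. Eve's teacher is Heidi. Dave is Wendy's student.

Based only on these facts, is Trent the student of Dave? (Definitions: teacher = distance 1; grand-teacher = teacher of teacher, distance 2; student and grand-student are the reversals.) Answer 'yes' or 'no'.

Reconstructing the teacher chain from the given facts:
  Wendy -> Dave -> Trent -> Heidi -> Eve -> Uma
(each arrow means 'teacher of the next')
Positions in the chain (0 = top):
  position of Wendy: 0
  position of Dave: 1
  position of Trent: 2
  position of Heidi: 3
  position of Eve: 4
  position of Uma: 5

Trent is at position 2, Dave is at position 1; signed distance (j - i) = -1.
'student' requires j - i = -1. Actual distance is -1, so the relation HOLDS.

Answer: yes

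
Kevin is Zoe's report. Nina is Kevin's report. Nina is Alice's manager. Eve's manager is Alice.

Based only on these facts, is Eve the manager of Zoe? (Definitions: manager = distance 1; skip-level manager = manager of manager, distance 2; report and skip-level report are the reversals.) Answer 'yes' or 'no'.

Answer: no

Derivation:
Reconstructing the manager chain from the given facts:
  Zoe -> Kevin -> Nina -> Alice -> Eve
(each arrow means 'manager of the next')
Positions in the chain (0 = top):
  position of Zoe: 0
  position of Kevin: 1
  position of Nina: 2
  position of Alice: 3
  position of Eve: 4

Eve is at position 4, Zoe is at position 0; signed distance (j - i) = -4.
'manager' requires j - i = 1. Actual distance is -4, so the relation does NOT hold.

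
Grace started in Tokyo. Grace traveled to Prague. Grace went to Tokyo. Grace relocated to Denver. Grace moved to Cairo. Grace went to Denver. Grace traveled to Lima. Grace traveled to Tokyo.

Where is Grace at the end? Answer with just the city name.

Answer: Tokyo

Derivation:
Tracking Grace's location:
Start: Grace is in Tokyo.
After move 1: Tokyo -> Prague. Grace is in Prague.
After move 2: Prague -> Tokyo. Grace is in Tokyo.
After move 3: Tokyo -> Denver. Grace is in Denver.
After move 4: Denver -> Cairo. Grace is in Cairo.
After move 5: Cairo -> Denver. Grace is in Denver.
After move 6: Denver -> Lima. Grace is in Lima.
After move 7: Lima -> Tokyo. Grace is in Tokyo.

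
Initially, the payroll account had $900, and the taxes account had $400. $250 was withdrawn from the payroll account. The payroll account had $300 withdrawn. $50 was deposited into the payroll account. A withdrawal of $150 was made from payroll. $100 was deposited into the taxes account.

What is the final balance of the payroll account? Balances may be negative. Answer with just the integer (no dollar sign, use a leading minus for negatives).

Answer: 250

Derivation:
Tracking account balances step by step:
Start: payroll=900, taxes=400
Event 1 (withdraw 250 from payroll): payroll: 900 - 250 = 650. Balances: payroll=650, taxes=400
Event 2 (withdraw 300 from payroll): payroll: 650 - 300 = 350. Balances: payroll=350, taxes=400
Event 3 (deposit 50 to payroll): payroll: 350 + 50 = 400. Balances: payroll=400, taxes=400
Event 4 (withdraw 150 from payroll): payroll: 400 - 150 = 250. Balances: payroll=250, taxes=400
Event 5 (deposit 100 to taxes): taxes: 400 + 100 = 500. Balances: payroll=250, taxes=500

Final balance of payroll: 250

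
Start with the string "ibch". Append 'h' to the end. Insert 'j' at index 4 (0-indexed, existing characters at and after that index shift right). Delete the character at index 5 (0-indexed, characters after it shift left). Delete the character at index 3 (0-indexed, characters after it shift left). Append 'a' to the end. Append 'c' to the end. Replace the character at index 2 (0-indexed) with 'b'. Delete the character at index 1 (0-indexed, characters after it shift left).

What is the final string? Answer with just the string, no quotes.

Applying each edit step by step:
Start: "ibch"
Op 1 (append 'h'): "ibch" -> "ibchh"
Op 2 (insert 'j' at idx 4): "ibchh" -> "ibchjh"
Op 3 (delete idx 5 = 'h'): "ibchjh" -> "ibchj"
Op 4 (delete idx 3 = 'h'): "ibchj" -> "ibcj"
Op 5 (append 'a'): "ibcj" -> "ibcja"
Op 6 (append 'c'): "ibcja" -> "ibcjac"
Op 7 (replace idx 2: 'c' -> 'b'): "ibcjac" -> "ibbjac"
Op 8 (delete idx 1 = 'b'): "ibbjac" -> "ibjac"

Answer: ibjac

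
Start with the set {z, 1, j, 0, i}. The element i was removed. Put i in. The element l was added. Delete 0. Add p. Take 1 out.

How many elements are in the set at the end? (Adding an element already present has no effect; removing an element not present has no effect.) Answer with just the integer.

Tracking the set through each operation:
Start: {0, 1, i, j, z}
Event 1 (remove i): removed. Set: {0, 1, j, z}
Event 2 (add i): added. Set: {0, 1, i, j, z}
Event 3 (add l): added. Set: {0, 1, i, j, l, z}
Event 4 (remove 0): removed. Set: {1, i, j, l, z}
Event 5 (add p): added. Set: {1, i, j, l, p, z}
Event 6 (remove 1): removed. Set: {i, j, l, p, z}

Final set: {i, j, l, p, z} (size 5)

Answer: 5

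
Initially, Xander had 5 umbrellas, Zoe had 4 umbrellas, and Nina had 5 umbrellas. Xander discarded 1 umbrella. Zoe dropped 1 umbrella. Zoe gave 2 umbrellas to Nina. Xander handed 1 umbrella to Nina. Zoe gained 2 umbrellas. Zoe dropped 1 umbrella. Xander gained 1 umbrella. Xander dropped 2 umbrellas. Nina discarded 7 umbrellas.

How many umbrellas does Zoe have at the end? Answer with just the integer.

Answer: 2

Derivation:
Tracking counts step by step:
Start: Xander=5, Zoe=4, Nina=5
Event 1 (Xander -1): Xander: 5 -> 4. State: Xander=4, Zoe=4, Nina=5
Event 2 (Zoe -1): Zoe: 4 -> 3. State: Xander=4, Zoe=3, Nina=5
Event 3 (Zoe -> Nina, 2): Zoe: 3 -> 1, Nina: 5 -> 7. State: Xander=4, Zoe=1, Nina=7
Event 4 (Xander -> Nina, 1): Xander: 4 -> 3, Nina: 7 -> 8. State: Xander=3, Zoe=1, Nina=8
Event 5 (Zoe +2): Zoe: 1 -> 3. State: Xander=3, Zoe=3, Nina=8
Event 6 (Zoe -1): Zoe: 3 -> 2. State: Xander=3, Zoe=2, Nina=8
Event 7 (Xander +1): Xander: 3 -> 4. State: Xander=4, Zoe=2, Nina=8
Event 8 (Xander -2): Xander: 4 -> 2. State: Xander=2, Zoe=2, Nina=8
Event 9 (Nina -7): Nina: 8 -> 1. State: Xander=2, Zoe=2, Nina=1

Zoe's final count: 2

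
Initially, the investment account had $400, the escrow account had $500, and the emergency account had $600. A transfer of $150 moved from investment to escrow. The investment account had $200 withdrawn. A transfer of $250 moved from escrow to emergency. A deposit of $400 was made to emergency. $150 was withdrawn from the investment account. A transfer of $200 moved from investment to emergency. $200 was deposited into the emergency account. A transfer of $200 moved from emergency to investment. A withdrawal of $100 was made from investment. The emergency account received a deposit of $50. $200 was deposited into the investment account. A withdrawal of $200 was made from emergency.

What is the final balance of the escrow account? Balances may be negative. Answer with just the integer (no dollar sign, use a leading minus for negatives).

Answer: 400

Derivation:
Tracking account balances step by step:
Start: investment=400, escrow=500, emergency=600
Event 1 (transfer 150 investment -> escrow): investment: 400 - 150 = 250, escrow: 500 + 150 = 650. Balances: investment=250, escrow=650, emergency=600
Event 2 (withdraw 200 from investment): investment: 250 - 200 = 50. Balances: investment=50, escrow=650, emergency=600
Event 3 (transfer 250 escrow -> emergency): escrow: 650 - 250 = 400, emergency: 600 + 250 = 850. Balances: investment=50, escrow=400, emergency=850
Event 4 (deposit 400 to emergency): emergency: 850 + 400 = 1250. Balances: investment=50, escrow=400, emergency=1250
Event 5 (withdraw 150 from investment): investment: 50 - 150 = -100. Balances: investment=-100, escrow=400, emergency=1250
Event 6 (transfer 200 investment -> emergency): investment: -100 - 200 = -300, emergency: 1250 + 200 = 1450. Balances: investment=-300, escrow=400, emergency=1450
Event 7 (deposit 200 to emergency): emergency: 1450 + 200 = 1650. Balances: investment=-300, escrow=400, emergency=1650
Event 8 (transfer 200 emergency -> investment): emergency: 1650 - 200 = 1450, investment: -300 + 200 = -100. Balances: investment=-100, escrow=400, emergency=1450
Event 9 (withdraw 100 from investment): investment: -100 - 100 = -200. Balances: investment=-200, escrow=400, emergency=1450
Event 10 (deposit 50 to emergency): emergency: 1450 + 50 = 1500. Balances: investment=-200, escrow=400, emergency=1500
Event 11 (deposit 200 to investment): investment: -200 + 200 = 0. Balances: investment=0, escrow=400, emergency=1500
Event 12 (withdraw 200 from emergency): emergency: 1500 - 200 = 1300. Balances: investment=0, escrow=400, emergency=1300

Final balance of escrow: 400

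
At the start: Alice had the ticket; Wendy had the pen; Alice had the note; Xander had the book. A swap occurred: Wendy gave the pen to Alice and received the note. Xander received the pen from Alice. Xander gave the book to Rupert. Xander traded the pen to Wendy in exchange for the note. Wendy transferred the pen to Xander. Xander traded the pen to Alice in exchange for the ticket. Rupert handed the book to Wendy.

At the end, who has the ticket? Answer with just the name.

Tracking all object holders:
Start: ticket:Alice, pen:Wendy, note:Alice, book:Xander
Event 1 (swap pen<->note: now pen:Alice, note:Wendy). State: ticket:Alice, pen:Alice, note:Wendy, book:Xander
Event 2 (give pen: Alice -> Xander). State: ticket:Alice, pen:Xander, note:Wendy, book:Xander
Event 3 (give book: Xander -> Rupert). State: ticket:Alice, pen:Xander, note:Wendy, book:Rupert
Event 4 (swap pen<->note: now pen:Wendy, note:Xander). State: ticket:Alice, pen:Wendy, note:Xander, book:Rupert
Event 5 (give pen: Wendy -> Xander). State: ticket:Alice, pen:Xander, note:Xander, book:Rupert
Event 6 (swap pen<->ticket: now pen:Alice, ticket:Xander). State: ticket:Xander, pen:Alice, note:Xander, book:Rupert
Event 7 (give book: Rupert -> Wendy). State: ticket:Xander, pen:Alice, note:Xander, book:Wendy

Final state: ticket:Xander, pen:Alice, note:Xander, book:Wendy
The ticket is held by Xander.

Answer: Xander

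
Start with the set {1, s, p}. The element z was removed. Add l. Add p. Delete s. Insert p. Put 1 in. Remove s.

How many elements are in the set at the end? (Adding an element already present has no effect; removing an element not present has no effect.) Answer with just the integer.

Tracking the set through each operation:
Start: {1, p, s}
Event 1 (remove z): not present, no change. Set: {1, p, s}
Event 2 (add l): added. Set: {1, l, p, s}
Event 3 (add p): already present, no change. Set: {1, l, p, s}
Event 4 (remove s): removed. Set: {1, l, p}
Event 5 (add p): already present, no change. Set: {1, l, p}
Event 6 (add 1): already present, no change. Set: {1, l, p}
Event 7 (remove s): not present, no change. Set: {1, l, p}

Final set: {1, l, p} (size 3)

Answer: 3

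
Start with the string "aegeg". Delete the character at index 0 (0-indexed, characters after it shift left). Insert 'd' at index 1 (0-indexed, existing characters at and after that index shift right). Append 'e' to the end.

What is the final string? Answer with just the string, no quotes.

Answer: edgege

Derivation:
Applying each edit step by step:
Start: "aegeg"
Op 1 (delete idx 0 = 'a'): "aegeg" -> "egeg"
Op 2 (insert 'd' at idx 1): "egeg" -> "edgeg"
Op 3 (append 'e'): "edgeg" -> "edgege"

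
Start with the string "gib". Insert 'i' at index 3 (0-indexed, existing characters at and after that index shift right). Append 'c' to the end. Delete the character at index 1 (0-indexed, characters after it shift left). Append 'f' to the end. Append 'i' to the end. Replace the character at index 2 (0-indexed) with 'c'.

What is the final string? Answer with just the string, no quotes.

Answer: gbccfi

Derivation:
Applying each edit step by step:
Start: "gib"
Op 1 (insert 'i' at idx 3): "gib" -> "gibi"
Op 2 (append 'c'): "gibi" -> "gibic"
Op 3 (delete idx 1 = 'i'): "gibic" -> "gbic"
Op 4 (append 'f'): "gbic" -> "gbicf"
Op 5 (append 'i'): "gbicf" -> "gbicfi"
Op 6 (replace idx 2: 'i' -> 'c'): "gbicfi" -> "gbccfi"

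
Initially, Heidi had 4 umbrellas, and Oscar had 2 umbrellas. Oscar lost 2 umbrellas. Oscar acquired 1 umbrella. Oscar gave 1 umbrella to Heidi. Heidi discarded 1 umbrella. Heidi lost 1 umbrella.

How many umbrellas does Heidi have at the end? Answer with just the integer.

Answer: 3

Derivation:
Tracking counts step by step:
Start: Heidi=4, Oscar=2
Event 1 (Oscar -2): Oscar: 2 -> 0. State: Heidi=4, Oscar=0
Event 2 (Oscar +1): Oscar: 0 -> 1. State: Heidi=4, Oscar=1
Event 3 (Oscar -> Heidi, 1): Oscar: 1 -> 0, Heidi: 4 -> 5. State: Heidi=5, Oscar=0
Event 4 (Heidi -1): Heidi: 5 -> 4. State: Heidi=4, Oscar=0
Event 5 (Heidi -1): Heidi: 4 -> 3. State: Heidi=3, Oscar=0

Heidi's final count: 3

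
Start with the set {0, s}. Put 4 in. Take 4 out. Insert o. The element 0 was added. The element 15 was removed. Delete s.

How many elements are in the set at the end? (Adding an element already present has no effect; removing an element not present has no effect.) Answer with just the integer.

Tracking the set through each operation:
Start: {0, s}
Event 1 (add 4): added. Set: {0, 4, s}
Event 2 (remove 4): removed. Set: {0, s}
Event 3 (add o): added. Set: {0, o, s}
Event 4 (add 0): already present, no change. Set: {0, o, s}
Event 5 (remove 15): not present, no change. Set: {0, o, s}
Event 6 (remove s): removed. Set: {0, o}

Final set: {0, o} (size 2)

Answer: 2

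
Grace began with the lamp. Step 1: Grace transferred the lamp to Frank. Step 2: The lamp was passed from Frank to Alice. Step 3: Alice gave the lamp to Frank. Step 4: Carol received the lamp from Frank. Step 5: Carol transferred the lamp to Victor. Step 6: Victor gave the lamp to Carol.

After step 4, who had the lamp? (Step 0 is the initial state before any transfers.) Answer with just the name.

Answer: Carol

Derivation:
Tracking the lamp holder through step 4:
After step 0 (start): Grace
After step 1: Frank
After step 2: Alice
After step 3: Frank
After step 4: Carol

At step 4, the holder is Carol.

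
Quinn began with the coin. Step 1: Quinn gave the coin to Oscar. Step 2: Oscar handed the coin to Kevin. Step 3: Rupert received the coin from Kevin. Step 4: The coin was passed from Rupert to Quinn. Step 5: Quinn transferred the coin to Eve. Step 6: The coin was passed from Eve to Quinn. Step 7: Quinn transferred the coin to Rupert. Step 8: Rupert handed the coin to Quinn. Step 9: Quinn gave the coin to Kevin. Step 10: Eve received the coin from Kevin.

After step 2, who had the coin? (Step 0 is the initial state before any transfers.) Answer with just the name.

Tracking the coin holder through step 2:
After step 0 (start): Quinn
After step 1: Oscar
After step 2: Kevin

At step 2, the holder is Kevin.

Answer: Kevin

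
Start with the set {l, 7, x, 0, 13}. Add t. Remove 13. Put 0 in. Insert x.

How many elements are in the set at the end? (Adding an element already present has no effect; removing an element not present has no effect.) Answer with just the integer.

Answer: 5

Derivation:
Tracking the set through each operation:
Start: {0, 13, 7, l, x}
Event 1 (add t): added. Set: {0, 13, 7, l, t, x}
Event 2 (remove 13): removed. Set: {0, 7, l, t, x}
Event 3 (add 0): already present, no change. Set: {0, 7, l, t, x}
Event 4 (add x): already present, no change. Set: {0, 7, l, t, x}

Final set: {0, 7, l, t, x} (size 5)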